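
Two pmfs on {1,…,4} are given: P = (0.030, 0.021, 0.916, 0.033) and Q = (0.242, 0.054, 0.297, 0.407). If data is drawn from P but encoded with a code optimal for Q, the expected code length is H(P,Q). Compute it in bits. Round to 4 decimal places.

1.7970 bits

H(P,Q) = −Σ p·log₂ q.
  −0.030·log₂(0.242) = 0.06141
  −0.021·log₂(0.054) = 0.08843
  −0.916·log₂(0.297) = 1.60434
  −0.033·log₂(0.407) = 0.04280
H(P,Q) = 1.7970 bits.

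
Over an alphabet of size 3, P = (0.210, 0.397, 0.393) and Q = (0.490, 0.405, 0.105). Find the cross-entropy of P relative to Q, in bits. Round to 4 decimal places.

H(P,Q) = −Σ p·log₂ q.
  −0.210·log₂(0.490) = 0.21612
  −0.397·log₂(0.405) = 0.51769
  −0.393·log₂(0.105) = 1.27785
H(P,Q) = 2.0117 bits.

2.0117 bits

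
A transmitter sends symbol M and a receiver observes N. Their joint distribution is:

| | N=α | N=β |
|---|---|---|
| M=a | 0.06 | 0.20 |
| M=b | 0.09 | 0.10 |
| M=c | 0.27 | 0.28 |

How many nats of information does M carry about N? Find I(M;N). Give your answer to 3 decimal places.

0.027 nats

Marginals: p(M) = (0.2600, 0.1900, 0.5500), p(N) = (0.4200, 0.5800).
I(M;N) = H(M) + H(N) − H(M,N).
H(M) = 0.9946, H(N) = 0.6803, H(M,N) = 1.6476.
I(M;N) = 0.9946 + 0.6803 − 1.6476 = 0.027 nats.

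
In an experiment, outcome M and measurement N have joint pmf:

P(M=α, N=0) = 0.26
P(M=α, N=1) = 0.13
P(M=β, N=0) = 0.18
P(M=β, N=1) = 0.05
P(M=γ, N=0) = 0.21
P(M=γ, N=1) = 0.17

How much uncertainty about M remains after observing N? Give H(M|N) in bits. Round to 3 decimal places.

1.523 bits

Chain rule: H(M|N) = H(M,N) − H(N).
Marginals: p(M) = (0.3900, 0.2300, 0.3800), p(N) = (0.6500, 0.3500).
H(M,N) = 2.4567 bits; H(N) = 0.9341 bits.
H(M|N) = 2.4567 − 0.9341 = 1.523 bits.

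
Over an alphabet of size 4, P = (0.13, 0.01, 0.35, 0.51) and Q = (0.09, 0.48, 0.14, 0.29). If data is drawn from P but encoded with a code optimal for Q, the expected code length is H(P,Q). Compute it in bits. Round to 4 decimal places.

H(P,Q) = −Σ p·log₂ q.
  −0.13·log₂(0.09) = 0.45161
  −0.01·log₂(0.48) = 0.01059
  −0.35·log₂(0.14) = 0.99278
  −0.51·log₂(0.29) = 0.91080
H(P,Q) = 2.3658 bits.

2.3658 bits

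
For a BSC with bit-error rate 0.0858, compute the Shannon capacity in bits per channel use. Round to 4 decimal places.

0.5777 bits

Binary symmetric channel: C = 1 − h₂(ε) where h₂ is the binary entropy function.
h₂(0.0858) = −0.0858·log₂0.0858 − 0.9142·log₂0.9142 = 0.4223.
C = 1 − 0.4223 = 0.5777 bits per channel use.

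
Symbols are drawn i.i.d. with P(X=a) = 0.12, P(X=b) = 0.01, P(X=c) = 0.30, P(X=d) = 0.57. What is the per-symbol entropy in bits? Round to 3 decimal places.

1.417 bits

H(X) = −Σ p·log₂ p.
  −(0.12)·log₂(0.12) = 0.3671
  −(0.01)·log₂(0.01) = 0.0664
  −(0.30)·log₂(0.30) = 0.5211
  −(0.57)·log₂(0.57) = 0.4623
Sum: 0.3671 + 0.0664 + 0.5211 + 0.4623 = 1.417 bits.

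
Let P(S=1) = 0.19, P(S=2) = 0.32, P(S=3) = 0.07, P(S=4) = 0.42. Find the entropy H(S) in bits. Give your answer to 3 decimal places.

1.775 bits

H(S) = −Σ p·log₂ p.
  −(0.19)·log₂(0.19) = 0.4552
  −(0.32)·log₂(0.32) = 0.5260
  −(0.07)·log₂(0.07) = 0.2686
  −(0.42)·log₂(0.42) = 0.5256
Sum: 0.4552 + 0.5260 + 0.2686 + 0.5256 = 1.775 bits.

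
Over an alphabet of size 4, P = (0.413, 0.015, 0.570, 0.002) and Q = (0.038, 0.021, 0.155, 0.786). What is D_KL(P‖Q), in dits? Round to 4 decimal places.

0.7429 dits

D(P‖Q) = Σ p·log₁₀(p/q).
  0.413·log₁₀(0.413/0.038) = 0.42794
  0.015·log₁₀(0.015/0.021) = -0.00219
  0.570·log₁₀(0.570/0.155) = 0.32236
  0.002·log₁₀(0.002/0.786) = -0.00519
D(P‖Q) = 0.7429 dits.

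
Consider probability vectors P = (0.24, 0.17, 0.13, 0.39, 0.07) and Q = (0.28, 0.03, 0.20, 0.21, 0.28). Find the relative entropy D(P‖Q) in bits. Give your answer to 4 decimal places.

0.4996 bits

D(P‖Q) = Σ p·log₂(p/q).
  0.24·log₂(0.24/0.28) = -0.05337
  0.17·log₂(0.17/0.03) = 0.42543
  0.13·log₂(0.13/0.20) = -0.08079
  0.39·log₂(0.39/0.21) = 0.34830
  0.07·log₂(0.07/0.28) = -0.14000
D(P‖Q) = 0.4996 bits.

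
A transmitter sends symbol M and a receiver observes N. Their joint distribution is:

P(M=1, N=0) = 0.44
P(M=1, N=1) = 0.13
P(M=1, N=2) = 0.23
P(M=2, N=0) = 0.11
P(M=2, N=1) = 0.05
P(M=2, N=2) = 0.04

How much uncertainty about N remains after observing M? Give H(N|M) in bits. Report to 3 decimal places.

Chain rule: H(N|M) = H(M,N) − H(M).
Marginals: p(M) = (0.8000, 0.2000), p(N) = (0.5500, 0.1800, 0.2700).
H(M,N) = 2.1436 bits; H(M) = 0.7219 bits.
H(N|M) = 2.1436 − 0.7219 = 1.422 bits.

1.422 bits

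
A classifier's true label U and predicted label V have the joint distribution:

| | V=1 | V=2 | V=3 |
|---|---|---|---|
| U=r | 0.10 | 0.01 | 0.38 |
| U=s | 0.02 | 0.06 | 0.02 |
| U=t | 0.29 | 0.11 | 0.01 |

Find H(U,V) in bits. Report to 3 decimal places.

2.333 bits

H(U,V) = −Σ p(x,y)·log₂ p(x,y) over all 9 cells.
  cell (r,1): −0.10·log₂0.10 = 0.3322
  cell (r,2): −0.01·log₂0.01 = 0.0664
  cell (r,3): −0.38·log₂0.38 = 0.5305
  cell (s,1): −0.02·log₂0.02 = 0.1129
  cell (s,2): −0.06·log₂0.06 = 0.2435
  cell (s,3): −0.02·log₂0.02 = 0.1129
  cell (t,1): −0.29·log₂0.29 = 0.5179
  cell (t,2): −0.11·log₂0.11 = 0.3503
  cell (t,3): −0.01·log₂0.01 = 0.0664
Sum = 2.333 bits.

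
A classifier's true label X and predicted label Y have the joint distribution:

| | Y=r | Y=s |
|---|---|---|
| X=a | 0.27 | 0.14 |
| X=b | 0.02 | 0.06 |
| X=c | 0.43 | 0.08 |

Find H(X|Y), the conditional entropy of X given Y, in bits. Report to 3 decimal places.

1.223 bits

Marginals: p(X) = (0.4100, 0.0800, 0.5100), p(Y) = (0.7200, 0.2800).
H(X|Y) = Σ p(Y) · H(X|Y=·).
  Y=r: p=0.7200, H(X|Y=r) = 1.1184
  Y=s: p=0.2800, H(X|Y=s) = 1.4926
Weighted sum = 1.223 bits.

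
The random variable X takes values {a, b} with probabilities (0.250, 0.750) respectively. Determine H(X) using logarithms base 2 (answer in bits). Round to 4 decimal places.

H(X) = −Σ p·log₂ p.
  −(0.250)·log₂(0.250) = 0.50000
  −(0.750)·log₂(0.750) = 0.31128
Sum: 0.50000 + 0.31128 = 0.8113 bits.

0.8113 bits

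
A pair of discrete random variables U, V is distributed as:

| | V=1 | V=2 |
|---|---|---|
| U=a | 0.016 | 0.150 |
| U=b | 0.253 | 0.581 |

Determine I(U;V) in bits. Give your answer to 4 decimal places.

0.0257 bits

Marginals: p(U) = (0.1660, 0.8340), p(V) = (0.2690, 0.7310).
I(U;V) = Σ p(x,y)·log₂[p(x,y)/(p(x)p(y))].
  (a,1): 0.016·log₂(0.3583) = -0.02369
  (a,2): 0.150·log₂(1.2361) = 0.04588
  (b,1): 0.253·log₂(1.1277) = 0.04387
  (b,2): 0.581·log₂(0.9530) = -0.04035
Sum = 0.0257 bits.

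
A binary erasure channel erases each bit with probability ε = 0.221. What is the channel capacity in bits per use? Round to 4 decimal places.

Binary erasure channel: capacity C = 1 − ε.
C = 1 − 0.221 = 0.7790 bits per channel use.

0.7790 bits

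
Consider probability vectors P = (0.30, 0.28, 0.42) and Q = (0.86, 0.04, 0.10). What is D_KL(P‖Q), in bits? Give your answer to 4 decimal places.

D(P‖Q) = Σ p·log₂(p/q).
  0.30·log₂(0.30/0.86) = -0.45581
  0.28·log₂(0.28/0.04) = 0.78606
  0.42·log₂(0.42/0.10) = 0.86956
D(P‖Q) = 1.1998 bits.

1.1998 bits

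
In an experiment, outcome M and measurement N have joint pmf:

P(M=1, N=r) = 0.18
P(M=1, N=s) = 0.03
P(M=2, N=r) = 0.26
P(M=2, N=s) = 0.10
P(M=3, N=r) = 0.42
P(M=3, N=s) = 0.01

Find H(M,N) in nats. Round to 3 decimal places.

1.405 nats

H(M,N) = −Σ p(x,y)·ln p(x,y) over all 6 cells.
  cell (1,r): −0.18·ln0.18 = 0.3087
  cell (1,s): −0.03·ln0.03 = 0.1052
  cell (2,r): −0.26·ln0.26 = 0.3502
  cell (2,s): −0.10·ln0.10 = 0.2303
  cell (3,r): −0.42·ln0.42 = 0.3644
  cell (3,s): −0.01·ln0.01 = 0.0461
Sum = 1.405 nats.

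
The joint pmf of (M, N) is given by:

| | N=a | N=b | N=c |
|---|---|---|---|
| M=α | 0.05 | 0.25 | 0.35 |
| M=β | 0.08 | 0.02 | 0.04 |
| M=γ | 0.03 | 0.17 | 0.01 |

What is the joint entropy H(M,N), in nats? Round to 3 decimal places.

H(M,N) = −Σ p(x,y)·ln p(x,y) over all 9 cells.
  cell (α,a): −0.05·ln0.05 = 0.1498
  cell (α,b): −0.25·ln0.25 = 0.3466
  cell (α,c): −0.35·ln0.35 = 0.3674
  cell (β,a): −0.08·ln0.08 = 0.2021
  cell (β,b): −0.02·ln0.02 = 0.0782
  cell (β,c): −0.04·ln0.04 = 0.1288
  cell (γ,a): −0.03·ln0.03 = 0.1052
  cell (γ,b): −0.17·ln0.17 = 0.3012
  cell (γ,c): −0.01·ln0.01 = 0.0461
Sum = 1.725 nats.

1.725 nats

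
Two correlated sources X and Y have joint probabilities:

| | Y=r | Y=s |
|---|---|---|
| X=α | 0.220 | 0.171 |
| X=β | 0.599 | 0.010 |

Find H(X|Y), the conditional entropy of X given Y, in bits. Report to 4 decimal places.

Chain rule: H(X|Y) = H(X,Y) − H(Y).
Marginals: p(X) = (0.3910, 0.6090), p(Y) = (0.8190, 0.1810).
H(X,Y) = 1.4256 bits; H(Y) = 0.6823 bits.
H(X|Y) = 1.4256 − 0.6823 = 0.7433 bits.

0.7433 bits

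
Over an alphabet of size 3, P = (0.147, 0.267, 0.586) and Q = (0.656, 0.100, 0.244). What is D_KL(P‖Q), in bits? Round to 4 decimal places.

0.8018 bits

D(P‖Q) = Σ p·log₂(p/q).
  0.147·log₂(0.147/0.656) = -0.31721
  0.267·log₂(0.267/0.100) = 0.37830
  0.586·log₂(0.586/0.244) = 0.74072
D(P‖Q) = 0.8018 bits.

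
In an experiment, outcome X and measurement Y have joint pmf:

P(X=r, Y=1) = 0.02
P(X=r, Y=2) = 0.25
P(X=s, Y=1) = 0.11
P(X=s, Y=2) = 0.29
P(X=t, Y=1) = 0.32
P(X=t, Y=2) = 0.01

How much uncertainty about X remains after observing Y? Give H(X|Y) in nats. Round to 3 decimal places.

0.749 nats

Marginals: p(X) = (0.2700, 0.4000, 0.3300), p(Y) = (0.4500, 0.5500).
H(X|Y) = Σ p(Y) · H(X|Y=·).
  Y=1: p=0.4500, H(X|Y=1) = 0.7252
  Y=2: p=0.5500, H(X|Y=2) = 0.7687
Weighted sum = 0.749 nats.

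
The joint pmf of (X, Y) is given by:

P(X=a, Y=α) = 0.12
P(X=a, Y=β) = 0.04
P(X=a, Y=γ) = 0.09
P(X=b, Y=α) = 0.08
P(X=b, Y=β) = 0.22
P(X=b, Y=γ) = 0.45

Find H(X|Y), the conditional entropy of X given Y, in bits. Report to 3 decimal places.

0.706 bits

Chain rule: H(X|Y) = H(X,Y) − H(Y).
Marginals: p(X) = (0.2500, 0.7500), p(Y) = (0.2000, 0.2600, 0.5400).
H(X,Y) = 2.1560 bits; H(Y) = 1.4497 bits.
H(X|Y) = 2.1560 − 1.4497 = 0.706 bits.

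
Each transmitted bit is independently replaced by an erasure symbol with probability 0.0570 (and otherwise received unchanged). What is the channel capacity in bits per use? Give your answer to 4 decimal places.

Binary erasure channel: capacity C = 1 − ε.
C = 1 − 0.0570 = 0.9430 bits per channel use.

0.9430 bits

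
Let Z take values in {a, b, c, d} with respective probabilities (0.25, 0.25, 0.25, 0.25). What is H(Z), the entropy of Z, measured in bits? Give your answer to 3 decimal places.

2.000 bits

H(Z) = −Σ p·log₂ p.
  −(0.25)·log₂(0.25) = 0.5000
  −(0.25)·log₂(0.25) = 0.5000
  −(0.25)·log₂(0.25) = 0.5000
  −(0.25)·log₂(0.25) = 0.5000
Sum: 0.5000 + 0.5000 + 0.5000 + 0.5000 = 2.000 bits.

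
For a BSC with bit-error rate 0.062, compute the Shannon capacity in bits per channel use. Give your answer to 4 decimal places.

0.6647 bits

Binary symmetric channel: C = 1 − h₂(ε) where h₂ is the binary entropy function.
h₂(0.062) = −0.062·log₂0.062 − 0.938·log₂0.938 = 0.3353.
C = 1 − 0.3353 = 0.6647 bits per channel use.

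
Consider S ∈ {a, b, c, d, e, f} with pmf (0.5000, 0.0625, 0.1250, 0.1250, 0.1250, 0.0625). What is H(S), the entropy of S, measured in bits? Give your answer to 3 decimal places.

H(S) = −Σ p·log₂ p.
  −(0.5000)·log₂(0.5000) = 0.5000
  −(0.0625)·log₂(0.0625) = 0.2500
  −(0.1250)·log₂(0.1250) = 0.3750
  −(0.1250)·log₂(0.1250) = 0.3750
  −(0.1250)·log₂(0.1250) = 0.3750
  −(0.0625)·log₂(0.0625) = 0.2500
Sum: 0.5000 + 0.2500 + 0.3750 + 0.3750 + 0.3750 + 0.2500 = 2.125 bits.

2.125 bits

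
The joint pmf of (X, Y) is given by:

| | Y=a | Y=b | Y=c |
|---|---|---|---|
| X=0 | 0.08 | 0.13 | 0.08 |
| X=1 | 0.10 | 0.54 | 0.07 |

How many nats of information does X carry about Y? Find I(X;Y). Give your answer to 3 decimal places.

Marginals: p(X) = (0.2900, 0.7100), p(Y) = (0.1800, 0.6700, 0.1500).
I(X;Y) = H(X) + H(Y) − H(X,Y).
H(X) = 0.6022, H(Y) = 0.8616, H(X,Y) = 1.4185.
I(X;Y) = 0.6022 + 0.8616 − 1.4185 = 0.045 nats.

0.045 nats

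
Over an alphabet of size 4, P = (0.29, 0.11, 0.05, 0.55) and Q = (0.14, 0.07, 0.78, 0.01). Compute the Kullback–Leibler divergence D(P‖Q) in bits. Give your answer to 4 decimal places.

D(P‖Q) = Σ p·log₂(p/q).
  0.29·log₂(0.29/0.14) = 0.30468
  0.11·log₂(0.11/0.07) = 0.07173
  0.05·log₂(0.05/0.78) = -0.19817
  0.55·log₂(0.55/0.01) = 3.17975
D(P‖Q) = 3.3580 bits.

3.3580 bits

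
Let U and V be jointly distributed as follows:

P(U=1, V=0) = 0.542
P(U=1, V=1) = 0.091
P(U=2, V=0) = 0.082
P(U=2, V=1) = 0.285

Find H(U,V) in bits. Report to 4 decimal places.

1.6056 bits

H(U,V) = −Σ p(x,y)·log₂ p(x,y) over all 4 cells.
  cell (1,0): −0.542·log₂0.542 = 0.47893
  cell (1,1): −0.091·log₂0.091 = 0.31468
  cell (2,0): −0.082·log₂0.082 = 0.29588
  cell (2,1): −0.285·log₂0.285 = 0.51613
Sum = 1.6056 bits.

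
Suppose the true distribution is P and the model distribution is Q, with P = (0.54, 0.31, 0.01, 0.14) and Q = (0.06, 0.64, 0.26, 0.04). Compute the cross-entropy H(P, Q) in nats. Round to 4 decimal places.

H(P,Q) = −Σ p·ln q.
  −0.54·ln(0.06) = 1.51924
  −0.31·ln(0.64) = 0.13835
  −0.01·ln(0.26) = 0.01347
  −0.14·ln(0.04) = 0.45064
H(P,Q) = 2.1217 nats.

2.1217 nats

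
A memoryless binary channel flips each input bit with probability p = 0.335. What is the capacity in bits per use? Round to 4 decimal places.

0.0800 bits

Binary symmetric channel: C = 1 − h₂(ε) where h₂ is the binary entropy function.
h₂(0.335) = −0.335·log₂0.335 − 0.665·log₂0.665 = 0.9200.
C = 1 − 0.9200 = 0.0800 bits per channel use.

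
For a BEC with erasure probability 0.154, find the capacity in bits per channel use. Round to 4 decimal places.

0.8460 bits

Binary erasure channel: capacity C = 1 − ε.
C = 1 − 0.154 = 0.8460 bits per channel use.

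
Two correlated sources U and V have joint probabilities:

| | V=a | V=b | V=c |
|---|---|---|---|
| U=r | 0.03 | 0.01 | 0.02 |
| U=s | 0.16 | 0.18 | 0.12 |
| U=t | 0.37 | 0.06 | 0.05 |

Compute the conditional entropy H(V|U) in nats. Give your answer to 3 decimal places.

Chain rule: H(V|U) = H(U,V) − H(U).
Marginals: p(U) = (0.0600, 0.4600, 0.4800), p(V) = (0.5600, 0.2500, 0.1900).
H(U,V) = 1.7723 nats; H(U) = 0.8783 nats.
H(V|U) = 1.7723 − 0.8783 = 0.894 nats.

0.894 nats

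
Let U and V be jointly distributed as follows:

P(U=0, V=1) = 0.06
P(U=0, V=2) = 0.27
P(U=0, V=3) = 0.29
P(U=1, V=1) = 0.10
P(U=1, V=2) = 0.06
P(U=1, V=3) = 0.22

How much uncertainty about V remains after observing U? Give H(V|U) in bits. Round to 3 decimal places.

1.370 bits

Chain rule: H(V|U) = H(U,V) − H(U).
Marginals: p(U) = (0.6200, 0.3800), p(V) = (0.1600, 0.3300, 0.5100).
H(U,V) = 2.3278 bits; H(U) = 0.9580 bits.
H(V|U) = 2.3278 − 0.9580 = 1.370 bits.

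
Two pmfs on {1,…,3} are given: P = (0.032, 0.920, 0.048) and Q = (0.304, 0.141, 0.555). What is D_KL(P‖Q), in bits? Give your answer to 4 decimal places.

D(P‖Q) = Σ p·log₂(p/q).
  0.032·log₂(0.032/0.304) = -0.10393
  0.920·log₂(0.920/0.141) = 2.48946
  0.048·log₂(0.048/0.555) = -0.16951
D(P‖Q) = 2.2160 bits.

2.2160 bits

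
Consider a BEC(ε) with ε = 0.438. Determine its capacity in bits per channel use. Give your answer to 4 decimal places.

0.5620 bits

Binary erasure channel: capacity C = 1 − ε.
C = 1 − 0.438 = 0.5620 bits per channel use.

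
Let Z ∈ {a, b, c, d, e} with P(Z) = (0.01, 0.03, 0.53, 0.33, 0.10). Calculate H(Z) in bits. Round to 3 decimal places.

1.564 bits

H(Z) = −Σ p·log₂ p.
  −(0.01)·log₂(0.01) = 0.0664
  −(0.03)·log₂(0.03) = 0.1518
  −(0.53)·log₂(0.53) = 0.4854
  −(0.33)·log₂(0.33) = 0.5278
  −(0.10)·log₂(0.10) = 0.3322
Sum: 0.0664 + 0.1518 + 0.4854 + 0.5278 + 0.3322 = 1.564 bits.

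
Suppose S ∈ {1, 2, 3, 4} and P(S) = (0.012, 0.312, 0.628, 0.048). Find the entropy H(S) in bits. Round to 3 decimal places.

H(S) = −Σ p·log₂ p.
  −(0.012)·log₂(0.012) = 0.0766
  −(0.312)·log₂(0.312) = 0.5243
  −(0.628)·log₂(0.628) = 0.4215
  −(0.048)·log₂(0.048) = 0.2103
Sum: 0.0766 + 0.5243 + 0.4215 + 0.2103 = 1.233 bits.

1.233 bits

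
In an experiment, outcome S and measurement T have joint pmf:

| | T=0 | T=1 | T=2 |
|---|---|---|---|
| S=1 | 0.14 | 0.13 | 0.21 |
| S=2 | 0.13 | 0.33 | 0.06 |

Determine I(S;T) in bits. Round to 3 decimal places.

Marginals: p(S) = (0.4800, 0.5200), p(T) = (0.2700, 0.4600, 0.2700).
I(S;T) = Σ p(x,y)·log₂[p(x,y)/(p(x)p(y))].
  (1,0): 0.14·log₂(1.0802) = 0.0156
  (1,1): 0.13·log₂(0.5888) = -0.0993
  (1,2): 0.21·log₂(1.6204) = 0.1462
  (2,0): 0.13·log₂(0.9259) = -0.0144
  (2,1): 0.33·log₂(1.3796) = 0.1532
  (2,2): 0.06·log₂(0.4274) = -0.0736
Sum = 0.128 bits.

0.128 bits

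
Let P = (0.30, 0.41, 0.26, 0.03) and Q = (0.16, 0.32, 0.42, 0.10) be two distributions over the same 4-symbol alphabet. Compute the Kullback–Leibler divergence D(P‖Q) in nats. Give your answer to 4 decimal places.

D(P‖Q) = Σ p·ln(p/q).
  0.30·ln(0.30/0.16) = 0.18858
  0.41·ln(0.41/0.32) = 0.10161
  0.26·ln(0.26/0.42) = -0.12469
  0.03·ln(0.03/0.10) = -0.03612
D(P‖Q) = 0.1294 nats.

0.1294 nats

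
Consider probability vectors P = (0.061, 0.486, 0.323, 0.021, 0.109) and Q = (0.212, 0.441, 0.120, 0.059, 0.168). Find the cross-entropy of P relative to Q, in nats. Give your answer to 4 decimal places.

1.4312 nats

H(P,Q) = −Σ p·ln q.
  −0.061·ln(0.212) = 0.09462
  −0.486·ln(0.441) = 0.39789
  −0.323·ln(0.120) = 0.68485
  −0.021·ln(0.059) = 0.05943
  −0.109·ln(0.168) = 0.19443
H(P,Q) = 1.4312 nats.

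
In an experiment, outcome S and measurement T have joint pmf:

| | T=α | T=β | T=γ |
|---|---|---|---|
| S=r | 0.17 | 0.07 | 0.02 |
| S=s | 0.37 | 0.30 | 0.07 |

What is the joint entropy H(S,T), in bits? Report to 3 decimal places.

H(S,T) = −Σ p(x,y)·log₂ p(x,y) over all 6 cells.
  cell (r,α): −0.17·log₂0.17 = 0.4346
  cell (r,β): −0.07·log₂0.07 = 0.2686
  cell (r,γ): −0.02·log₂0.02 = 0.1129
  cell (s,α): −0.37·log₂0.37 = 0.5307
  cell (s,β): −0.30·log₂0.30 = 0.5211
  cell (s,γ): −0.07·log₂0.07 = 0.2686
Sum = 2.136 bits.

2.136 bits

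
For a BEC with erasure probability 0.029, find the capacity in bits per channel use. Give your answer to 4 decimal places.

0.9710 bits

Binary erasure channel: capacity C = 1 − ε.
C = 1 − 0.029 = 0.9710 bits per channel use.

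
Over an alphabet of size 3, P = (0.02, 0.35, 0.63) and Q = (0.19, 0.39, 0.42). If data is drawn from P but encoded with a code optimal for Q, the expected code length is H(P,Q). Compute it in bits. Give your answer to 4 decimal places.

H(P,Q) = −Σ p·log₂ q.
  −0.02·log₂(0.19) = 0.04792
  −0.35·log₂(0.39) = 0.47546
  −0.63·log₂(0.42) = 0.78847
H(P,Q) = 1.3118 bits.

1.3118 bits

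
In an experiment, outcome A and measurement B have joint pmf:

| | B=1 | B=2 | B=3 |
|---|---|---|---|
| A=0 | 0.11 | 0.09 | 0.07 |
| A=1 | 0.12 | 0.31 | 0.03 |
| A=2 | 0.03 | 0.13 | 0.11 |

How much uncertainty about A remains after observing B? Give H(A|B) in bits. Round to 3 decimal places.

1.395 bits

Marginals: p(A) = (0.2700, 0.4600, 0.2700), p(B) = (0.2600, 0.5300, 0.2100).
H(A|B) = Σ p(B) · H(A|B=·).
  B=1: p=0.2600, H(A|B=1) = 1.3994
  B=2: p=0.5300, H(A|B=2) = 1.3842
  B=3: p=0.2100, H(A|B=3) = 1.4180
Weighted sum = 1.395 bits.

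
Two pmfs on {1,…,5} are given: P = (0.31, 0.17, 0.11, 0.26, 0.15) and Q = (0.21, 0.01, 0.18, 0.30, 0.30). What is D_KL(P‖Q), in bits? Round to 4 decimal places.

0.5872 bits

D(P‖Q) = Σ p·log₂(p/q).
  0.31·log₂(0.31/0.21) = 0.17418
  0.17·log₂(0.17/0.01) = 0.69487
  0.11·log₂(0.11/0.18) = -0.07815
  0.26·log₂(0.26/0.30) = -0.05368
  0.15·log₂(0.15/0.30) = -0.15000
D(P‖Q) = 0.5872 bits.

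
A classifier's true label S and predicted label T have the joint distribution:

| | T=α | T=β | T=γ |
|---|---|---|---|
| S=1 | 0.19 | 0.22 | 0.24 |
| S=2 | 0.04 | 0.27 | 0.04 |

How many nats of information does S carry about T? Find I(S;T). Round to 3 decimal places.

Marginals: p(S) = (0.6500, 0.3500), p(T) = (0.2300, 0.4900, 0.2800).
I(S;T) = H(S) + H(T) − H(S,T).
H(S) = 0.6474, H(T) = 1.0440, H(S,T) = 1.6022.
I(S;T) = 0.6474 + 1.0440 − 1.6022 = 0.089 nats.

0.089 nats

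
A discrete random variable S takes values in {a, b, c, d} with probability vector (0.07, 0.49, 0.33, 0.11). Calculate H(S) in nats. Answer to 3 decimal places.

H(S) = −Σ p·ln p.
  −(0.07)·ln(0.07) = 0.1861
  −(0.49)·ln(0.49) = 0.3495
  −(0.33)·ln(0.33) = 0.3659
  −(0.11)·ln(0.11) = 0.2428
Sum: 0.1861 + 0.3495 + 0.3659 + 0.2428 = 1.144 nats.

1.144 nats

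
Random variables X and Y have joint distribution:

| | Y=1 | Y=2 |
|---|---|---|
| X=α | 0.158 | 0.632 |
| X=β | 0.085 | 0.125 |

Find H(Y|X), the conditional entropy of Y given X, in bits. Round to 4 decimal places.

Chain rule: H(Y|X) = H(X,Y) − H(X).
Marginals: p(X) = (0.7900, 0.2100), p(Y) = (0.2430, 0.7570).
H(X,Y) = 1.5163 bits; H(X) = 0.7415 bits.
H(Y|X) = 1.5163 − 0.7415 = 0.7748 bits.

0.7748 bits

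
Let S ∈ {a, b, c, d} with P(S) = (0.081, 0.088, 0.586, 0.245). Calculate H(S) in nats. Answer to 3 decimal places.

H(S) = −Σ p·ln p.
  −(0.081)·ln(0.081) = 0.2036
  −(0.088)·ln(0.088) = 0.2139
  −(0.586)·ln(0.586) = 0.3132
  −(0.245)·ln(0.245) = 0.3446
Sum: 0.2036 + 0.2139 + 0.3132 + 0.3446 = 1.075 nats.

1.075 nats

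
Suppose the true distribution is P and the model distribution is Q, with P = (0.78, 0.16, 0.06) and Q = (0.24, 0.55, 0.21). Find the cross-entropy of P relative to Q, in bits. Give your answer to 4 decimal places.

H(P,Q) = −Σ p·log₂ q.
  −0.78·log₂(0.24) = 1.60594
  −0.16·log₂(0.55) = 0.13800
  −0.06·log₂(0.21) = 0.13509
H(P,Q) = 1.8790 bits.

1.8790 bits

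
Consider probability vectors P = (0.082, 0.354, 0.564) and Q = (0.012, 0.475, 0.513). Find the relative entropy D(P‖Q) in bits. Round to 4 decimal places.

D(P‖Q) = Σ p·log₂(p/q).
  0.082·log₂(0.082/0.012) = 0.22735
  0.354·log₂(0.354/0.475) = -0.15016
  0.564·log₂(0.564/0.513) = 0.07712
D(P‖Q) = 0.1543 bits.

0.1543 bits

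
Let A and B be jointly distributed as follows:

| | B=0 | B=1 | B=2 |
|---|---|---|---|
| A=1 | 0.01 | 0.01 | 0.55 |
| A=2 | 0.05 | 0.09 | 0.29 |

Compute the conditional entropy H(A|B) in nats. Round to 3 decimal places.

0.601 nats

Chain rule: H(A|B) = H(A,B) − H(B).
Marginals: p(A) = (0.5700, 0.4300), p(B) = (0.0600, 0.1000, 0.8400).
H(A,B) = 1.1464 nats; H(B) = 0.5455 nats.
H(A|B) = 1.1464 − 0.5455 = 0.601 nats.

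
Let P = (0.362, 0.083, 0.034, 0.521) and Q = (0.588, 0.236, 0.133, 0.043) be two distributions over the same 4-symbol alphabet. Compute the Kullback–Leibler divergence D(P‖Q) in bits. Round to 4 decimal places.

D(P‖Q) = Σ p·log₂(p/q).
  0.362·log₂(0.362/0.588) = -0.25334
  0.083·log₂(0.083/0.236) = -0.12513
  0.034·log₂(0.034/0.133) = -0.06691
  0.521·log₂(0.521/0.043) = 1.87501
D(P‖Q) = 1.4296 bits.

1.4296 bits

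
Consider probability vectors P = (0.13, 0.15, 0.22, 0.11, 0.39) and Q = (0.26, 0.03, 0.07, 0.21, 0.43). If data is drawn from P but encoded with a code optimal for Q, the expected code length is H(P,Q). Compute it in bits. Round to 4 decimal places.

H(P,Q) = −Σ p·log₂ q.
  −0.13·log₂(0.26) = 0.25264
  −0.15·log₂(0.03) = 0.75883
  −0.22·log₂(0.07) = 0.84403
  −0.11·log₂(0.21) = 0.24767
  −0.39·log₂(0.43) = 0.47486
H(P,Q) = 2.5780 bits.

2.5780 bits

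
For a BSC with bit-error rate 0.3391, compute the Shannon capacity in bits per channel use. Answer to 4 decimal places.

Binary symmetric channel: C = 1 − h₂(ε) where h₂ is the binary entropy function.
h₂(0.3391) = −0.3391·log₂0.3391 − 0.6609·log₂0.6609 = 0.9240.
C = 1 − 0.9240 = 0.0760 bits per channel use.

0.0760 bits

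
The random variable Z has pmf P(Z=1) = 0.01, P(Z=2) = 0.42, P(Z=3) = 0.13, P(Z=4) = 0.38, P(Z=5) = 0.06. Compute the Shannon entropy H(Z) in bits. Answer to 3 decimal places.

1.749 bits

H(Z) = −Σ p·log₂ p.
  −(0.01)·log₂(0.01) = 0.0664
  −(0.42)·log₂(0.42) = 0.5256
  −(0.13)·log₂(0.13) = 0.3826
  −(0.38)·log₂(0.38) = 0.5305
  −(0.06)·log₂(0.06) = 0.2435
Sum: 0.0664 + 0.5256 + 0.3826 + 0.5305 + 0.2435 = 1.749 bits.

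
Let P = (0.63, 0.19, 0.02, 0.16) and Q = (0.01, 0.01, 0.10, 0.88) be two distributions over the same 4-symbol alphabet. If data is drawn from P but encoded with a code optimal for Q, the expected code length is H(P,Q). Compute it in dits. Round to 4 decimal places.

H(P,Q) = −Σ p·log₁₀ q.
  −0.63·log₁₀(0.01) = 1.26000
  −0.19·log₁₀(0.01) = 0.38000
  −0.02·log₁₀(0.10) = 0.02000
  −0.16·log₁₀(0.88) = 0.00888
H(P,Q) = 1.6689 dits.

1.6689 dits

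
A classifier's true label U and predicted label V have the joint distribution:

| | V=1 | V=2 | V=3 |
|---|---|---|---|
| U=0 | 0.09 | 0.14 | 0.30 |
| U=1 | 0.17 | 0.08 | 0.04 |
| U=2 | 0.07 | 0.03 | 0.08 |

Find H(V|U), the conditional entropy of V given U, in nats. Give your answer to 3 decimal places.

Marginals: p(U) = (0.5300, 0.2900, 0.1800), p(V) = (0.3300, 0.2500, 0.4200).
H(V|U) = Σ p(U) · H(V|U=·).
  U=0: p=0.5300, H(V|U=0) = 0.9749
  U=1: p=0.2900, H(V|U=1) = 0.9416
  U=2: p=0.1800, H(V|U=2) = 1.0263
Weighted sum = 0.974 nats.

0.974 nats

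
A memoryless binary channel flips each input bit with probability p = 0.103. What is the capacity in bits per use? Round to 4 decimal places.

Binary symmetric channel: C = 1 − h₂(ε) where h₂ is the binary entropy function.
h₂(0.103) = −0.103·log₂0.103 − 0.897·log₂0.897 = 0.4784.
C = 1 − 0.4784 = 0.5216 bits per channel use.

0.5216 bits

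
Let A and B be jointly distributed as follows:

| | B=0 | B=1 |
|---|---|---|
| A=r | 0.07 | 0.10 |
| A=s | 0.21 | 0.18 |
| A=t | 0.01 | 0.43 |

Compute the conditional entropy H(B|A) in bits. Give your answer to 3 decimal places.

0.623 bits

Marginals: p(A) = (0.1700, 0.3900, 0.4400), p(B) = (0.2900, 0.7100).
H(B|A) = Σ p(A) · H(B|A=·).
  A=r: p=0.1700, H(B|A=r) = 0.9774
  A=s: p=0.3900, H(B|A=s) = 0.9957
  A=t: p=0.4400, H(B|A=t) = 0.1565
Weighted sum = 0.623 bits.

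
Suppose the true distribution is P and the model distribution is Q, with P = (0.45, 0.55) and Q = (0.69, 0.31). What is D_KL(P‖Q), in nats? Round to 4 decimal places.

0.1230 nats

D(P‖Q) = Σ p·ln(p/q).
  0.45·ln(0.45/0.69) = -0.19235
  0.55·ln(0.55/0.31) = 0.31534
D(P‖Q) = 0.1230 nats.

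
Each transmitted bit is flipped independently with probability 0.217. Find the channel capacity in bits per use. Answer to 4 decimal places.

Binary symmetric channel: C = 1 − h₂(ε) where h₂ is the binary entropy function.
h₂(0.217) = −0.217·log₂0.217 − 0.783·log₂0.783 = 0.7547.
C = 1 − 0.7547 = 0.2453 bits per channel use.

0.2453 bits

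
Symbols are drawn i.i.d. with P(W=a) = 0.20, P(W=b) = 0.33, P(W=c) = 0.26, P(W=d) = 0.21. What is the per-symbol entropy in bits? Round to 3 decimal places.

1.970 bits

H(W) = −Σ p·log₂ p.
  −(0.20)·log₂(0.20) = 0.4644
  −(0.33)·log₂(0.33) = 0.5278
  −(0.26)·log₂(0.26) = 0.5053
  −(0.21)·log₂(0.21) = 0.4728
Sum: 0.4644 + 0.5278 + 0.5053 + 0.4728 = 1.970 bits.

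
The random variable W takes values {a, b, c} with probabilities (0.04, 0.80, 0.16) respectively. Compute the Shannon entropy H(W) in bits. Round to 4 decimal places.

0.8663 bits

H(W) = −Σ p·log₂ p.
  −(0.04)·log₂(0.04) = 0.18575
  −(0.80)·log₂(0.80) = 0.25754
  −(0.16)·log₂(0.16) = 0.42302
Sum: 0.18575 + 0.25754 + 0.42302 = 0.8663 bits.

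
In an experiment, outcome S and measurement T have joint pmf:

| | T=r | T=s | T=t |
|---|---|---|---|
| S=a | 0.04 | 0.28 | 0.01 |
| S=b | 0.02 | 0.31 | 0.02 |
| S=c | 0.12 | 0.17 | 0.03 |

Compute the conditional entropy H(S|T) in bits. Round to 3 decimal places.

Marginals: p(S) = (0.3300, 0.3500, 0.3200), p(T) = (0.1800, 0.7600, 0.0600).
H(S|T) = Σ p(T) · H(S|T=·).
  T=r: p=0.1800, H(S|T=r) = 1.2244
  T=s: p=0.7600, H(S|T=s) = 1.5417
  T=t: p=0.0600, H(S|T=t) = 1.4591
Weighted sum = 1.480 bits.

1.480 bits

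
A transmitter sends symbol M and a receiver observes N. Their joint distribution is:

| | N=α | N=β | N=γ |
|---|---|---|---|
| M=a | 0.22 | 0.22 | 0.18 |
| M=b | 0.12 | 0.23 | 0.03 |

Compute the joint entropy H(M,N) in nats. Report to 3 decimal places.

H(M,N) = −Σ p(x,y)·ln p(x,y) over all 6 cells.
  cell (a,α): −0.22·ln0.22 = 0.3331
  cell (a,β): −0.22·ln0.22 = 0.3331
  cell (a,γ): −0.18·ln0.18 = 0.3087
  cell (b,α): −0.12·ln0.12 = 0.2544
  cell (b,β): −0.23·ln0.23 = 0.3380
  cell (b,γ): −0.03·ln0.03 = 0.1052
Sum = 1.673 nats.

1.673 nats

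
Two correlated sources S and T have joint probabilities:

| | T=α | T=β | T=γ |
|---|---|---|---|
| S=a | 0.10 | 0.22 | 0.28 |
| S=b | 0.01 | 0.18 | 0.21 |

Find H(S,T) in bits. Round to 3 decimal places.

2.312 bits

H(S,T) = −Σ p(x,y)·log₂ p(x,y) over all 6 cells.
  cell (a,α): −0.10·log₂0.10 = 0.3322
  cell (a,β): −0.22·log₂0.22 = 0.4806
  cell (a,γ): −0.28·log₂0.28 = 0.5142
  cell (b,α): −0.01·log₂0.01 = 0.0664
  cell (b,β): −0.18·log₂0.18 = 0.4453
  cell (b,γ): −0.21·log₂0.21 = 0.4728
Sum = 2.312 bits.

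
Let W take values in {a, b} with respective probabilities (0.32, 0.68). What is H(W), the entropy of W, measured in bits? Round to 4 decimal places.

H(W) = −Σ p·log₂ p.
  −(0.32)·log₂(0.32) = 0.52603
  −(0.68)·log₂(0.68) = 0.37835
Sum: 0.52603 + 0.37835 = 0.9044 bits.

0.9044 bits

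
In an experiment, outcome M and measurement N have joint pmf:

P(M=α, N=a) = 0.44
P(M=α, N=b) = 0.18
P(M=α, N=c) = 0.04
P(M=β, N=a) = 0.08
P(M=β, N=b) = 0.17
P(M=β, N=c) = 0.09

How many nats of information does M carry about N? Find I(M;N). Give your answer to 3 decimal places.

0.095 nats

Marginals: p(M) = (0.6600, 0.3400), p(N) = (0.5200, 0.3500, 0.1300).
I(M;N) = Σ p(x,y)·ln[p(x,y)/(p(x)p(y))].
  (α,a): 0.44·ln(1.2821) = 0.1093
  (α,b): 0.18·ln(0.7792) = -0.0449
  (α,c): 0.04·ln(0.4662) = -0.0305
  (β,a): 0.08·ln(0.4525) = -0.0634
  (β,b): 0.17·ln(1.4286) = 0.0606
  (β,c): 0.09·ln(2.0362) = 0.0640
Sum = 0.095 nats.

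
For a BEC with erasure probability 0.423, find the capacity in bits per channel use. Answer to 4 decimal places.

Binary erasure channel: capacity C = 1 − ε.
C = 1 − 0.423 = 0.5770 bits per channel use.

0.5770 bits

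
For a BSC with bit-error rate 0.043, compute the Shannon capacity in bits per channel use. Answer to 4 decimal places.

Binary symmetric channel: C = 1 − h₂(ε) where h₂ is the binary entropy function.
h₂(0.043) = −0.043·log₂0.043 − 0.957·log₂0.957 = 0.2559.
C = 1 − 0.2559 = 0.7441 bits per channel use.

0.7441 bits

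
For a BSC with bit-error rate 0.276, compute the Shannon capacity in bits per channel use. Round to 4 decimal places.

Binary symmetric channel: C = 1 − h₂(ε) where h₂ is the binary entropy function.
h₂(0.276) = −0.276·log₂0.276 − 0.724·log₂0.724 = 0.8499.
C = 1 − 0.8499 = 0.1501 bits per channel use.

0.1501 bits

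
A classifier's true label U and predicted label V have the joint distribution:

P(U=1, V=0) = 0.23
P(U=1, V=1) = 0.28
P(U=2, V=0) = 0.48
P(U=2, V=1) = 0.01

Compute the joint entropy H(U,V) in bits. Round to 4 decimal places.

H(U,V) = −Σ p(x,y)·log₂ p(x,y) over all 4 cells.
  cell (1,0): −0.23·log₂0.23 = 0.48767
  cell (1,1): −0.28·log₂0.28 = 0.51422
  cell (2,0): −0.48·log₂0.48 = 0.50827
  cell (2,1): −0.01·log₂0.01 = 0.06644
Sum = 1.5766 bits.

1.5766 bits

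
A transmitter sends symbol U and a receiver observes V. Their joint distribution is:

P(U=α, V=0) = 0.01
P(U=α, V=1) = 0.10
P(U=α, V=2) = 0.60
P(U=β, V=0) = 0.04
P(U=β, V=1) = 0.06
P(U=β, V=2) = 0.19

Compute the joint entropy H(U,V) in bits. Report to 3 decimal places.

H(U,V) = −Σ p(x,y)·log₂ p(x,y) over all 6 cells.
  cell (α,0): −0.01·log₂0.01 = 0.0664
  cell (α,1): −0.10·log₂0.10 = 0.3322
  cell (α,2): −0.60·log₂0.60 = 0.4422
  cell (β,0): −0.04·log₂0.04 = 0.1858
  cell (β,1): −0.06·log₂0.06 = 0.2435
  cell (β,2): −0.19·log₂0.19 = 0.4552
Sum = 1.725 bits.

1.725 bits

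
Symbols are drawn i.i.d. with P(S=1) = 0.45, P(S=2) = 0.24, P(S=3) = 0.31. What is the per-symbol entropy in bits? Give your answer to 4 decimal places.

H(S) = −Σ p·log₂ p.
  −(0.45)·log₂(0.45) = 0.51840
  −(0.24)·log₂(0.24) = 0.49413
  −(0.31)·log₂(0.31) = 0.52379
Sum: 0.51840 + 0.49413 + 0.52379 = 1.5363 bits.

1.5363 bits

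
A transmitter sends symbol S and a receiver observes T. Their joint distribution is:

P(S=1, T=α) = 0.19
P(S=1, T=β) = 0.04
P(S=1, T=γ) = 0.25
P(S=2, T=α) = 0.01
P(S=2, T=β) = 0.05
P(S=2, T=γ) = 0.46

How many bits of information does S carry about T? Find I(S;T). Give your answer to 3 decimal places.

Marginals: p(S) = (0.4800, 0.5200), p(T) = (0.2000, 0.0900, 0.7100).
I(S;T) = H(S) + H(T) − H(S,T).
H(S) = 0.9988, H(T) = 1.1279, H(S,T) = 1.9389.
I(S;T) = 0.9988 + 1.1279 − 1.9389 = 0.188 bits.

0.188 bits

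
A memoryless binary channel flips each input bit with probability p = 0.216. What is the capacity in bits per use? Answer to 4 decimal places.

Binary symmetric channel: C = 1 − h₂(ε) where h₂ is the binary entropy function.
h₂(0.216) = −0.216·log₂0.216 − 0.784·log₂0.784 = 0.7528.
C = 1 − 0.7528 = 0.2472 bits per channel use.

0.2472 bits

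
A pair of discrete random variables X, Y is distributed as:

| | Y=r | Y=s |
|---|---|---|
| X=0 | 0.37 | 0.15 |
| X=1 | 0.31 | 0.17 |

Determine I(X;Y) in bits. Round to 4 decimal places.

Marginals: p(X) = (0.5200, 0.4800), p(Y) = (0.6800, 0.3200).
I(X;Y) = Σ p(x,y)·log₂[p(x,y)/(p(x)p(y))].
  (0,r): 0.37·log₂(1.0464) = 0.02420
  (0,s): 0.15·log₂(0.9014) = -0.02245
  (1,r): 0.31·log₂(0.9498) = -0.02306
  (1,s): 0.17·log₂(1.1068) = 0.02488
Sum = 0.0036 bits.

0.0036 bits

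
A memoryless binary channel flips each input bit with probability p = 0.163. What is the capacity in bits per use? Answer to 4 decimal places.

0.3586 bits

Binary symmetric channel: C = 1 − h₂(ε) where h₂ is the binary entropy function.
h₂(0.163) = −0.163·log₂0.163 − 0.837·log₂0.837 = 0.6414.
C = 1 − 0.6414 = 0.3586 bits per channel use.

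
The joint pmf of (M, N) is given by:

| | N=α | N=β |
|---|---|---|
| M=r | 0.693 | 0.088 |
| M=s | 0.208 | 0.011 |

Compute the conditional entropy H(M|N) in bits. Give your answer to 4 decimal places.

Chain rule: H(M|N) = H(M,N) − H(N).
Marginals: p(M) = (0.7810, 0.2190), p(N) = (0.9010, 0.0990).
H(M,N) = 1.2180 bits; H(N) = 0.4658 bits.
H(M|N) = 1.2180 − 0.4658 = 0.7522 bits.

0.7522 bits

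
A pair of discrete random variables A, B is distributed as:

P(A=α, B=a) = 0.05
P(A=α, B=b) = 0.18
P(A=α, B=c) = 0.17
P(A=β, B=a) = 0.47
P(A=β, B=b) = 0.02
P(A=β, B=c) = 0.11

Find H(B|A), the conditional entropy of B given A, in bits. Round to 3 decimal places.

1.100 bits

Chain rule: H(B|A) = H(A,B) − H(A).
Marginals: p(A) = (0.4000, 0.6000), p(B) = (0.5200, 0.2000, 0.2800).
H(A,B) = 2.0711 bits; H(A) = 0.9710 bits.
H(B|A) = 2.0711 − 0.9710 = 1.100 bits.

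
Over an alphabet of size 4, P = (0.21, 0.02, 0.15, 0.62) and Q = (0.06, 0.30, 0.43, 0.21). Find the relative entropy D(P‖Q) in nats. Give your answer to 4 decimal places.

0.7222 nats

D(P‖Q) = Σ p·ln(p/q).
  0.21·ln(0.21/0.06) = 0.26308
  0.02·ln(0.02/0.30) = -0.05416
  0.15·ln(0.15/0.43) = -0.15797
  0.62·ln(0.62/0.21) = 0.67122
D(P‖Q) = 0.7222 nats.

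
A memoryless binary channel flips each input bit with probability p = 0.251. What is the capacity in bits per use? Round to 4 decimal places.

Binary symmetric channel: C = 1 − h₂(ε) where h₂ is the binary entropy function.
h₂(0.251) = −0.251·log₂0.251 − 0.749·log₂0.749 = 0.8129.
C = 1 − 0.8129 = 0.1871 bits per channel use.

0.1871 bits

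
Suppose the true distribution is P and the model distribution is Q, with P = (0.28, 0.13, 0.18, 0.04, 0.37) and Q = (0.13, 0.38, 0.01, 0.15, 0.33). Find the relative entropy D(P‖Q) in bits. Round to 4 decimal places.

0.8441 bits

D(P‖Q) = Σ p·log₂(p/q).
  0.28·log₂(0.28/0.13) = 0.30994
  0.13·log₂(0.13/0.38) = -0.20117
  0.18·log₂(0.18/0.01) = 0.75059
  0.04·log₂(0.04/0.15) = -0.07628
  0.37·log₂(0.37/0.33) = 0.06107
D(P‖Q) = 0.8441 bits.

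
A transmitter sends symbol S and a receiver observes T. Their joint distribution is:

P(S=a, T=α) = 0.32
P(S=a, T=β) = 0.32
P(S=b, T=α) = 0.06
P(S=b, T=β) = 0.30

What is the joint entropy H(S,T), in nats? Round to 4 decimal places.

1.2592 nats

H(S,T) = −Σ p(x,y)·ln p(x,y) over all 4 cells.
  cell (a,α): −0.32·ln0.32 = 0.36462
  cell (a,β): −0.32·ln0.32 = 0.36462
  cell (b,α): −0.06·ln0.06 = 0.16880
  cell (b,β): −0.30·ln0.30 = 0.36119
Sum = 1.2592 nats.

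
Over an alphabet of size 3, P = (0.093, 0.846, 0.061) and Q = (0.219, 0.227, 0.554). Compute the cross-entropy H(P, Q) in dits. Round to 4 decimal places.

0.6218 dits

H(P,Q) = −Σ p·log₁₀ q.
  −0.093·log₁₀(0.219) = 0.06134
  −0.846·log₁₀(0.227) = 0.54480
  −0.061·log₁₀(0.554) = 0.01565
H(P,Q) = 0.6218 dits.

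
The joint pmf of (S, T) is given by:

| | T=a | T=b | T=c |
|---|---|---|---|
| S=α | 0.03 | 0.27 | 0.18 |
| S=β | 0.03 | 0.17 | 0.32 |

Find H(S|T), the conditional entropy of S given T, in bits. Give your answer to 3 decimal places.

Chain rule: H(S|T) = H(S,T) − H(T).
Marginals: p(S) = (0.4800, 0.5200), p(T) = (0.0600, 0.4400, 0.5000).
H(S,T) = 2.2195 bits; H(T) = 1.2647 bits.
H(S|T) = 2.2195 − 1.2647 = 0.955 bits.

0.955 bits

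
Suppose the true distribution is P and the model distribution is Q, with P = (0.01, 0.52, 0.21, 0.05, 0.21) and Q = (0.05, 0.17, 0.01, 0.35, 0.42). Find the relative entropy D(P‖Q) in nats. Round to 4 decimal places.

D(P‖Q) = Σ p·ln(p/q).
  0.01·ln(0.01/0.05) = -0.01609
  0.52·ln(0.52/0.17) = 0.58138
  0.21·ln(0.21/0.01) = 0.63935
  0.05·ln(0.05/0.35) = -0.09730
  0.21·ln(0.21/0.42) = -0.14556
D(P‖Q) = 0.9618 nats.

0.9618 nats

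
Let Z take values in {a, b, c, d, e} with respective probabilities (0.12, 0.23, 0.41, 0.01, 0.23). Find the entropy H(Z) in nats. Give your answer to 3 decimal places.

H(Z) = −Σ p·ln p.
  −(0.12)·ln(0.12) = 0.2544
  −(0.23)·ln(0.23) = 0.3380
  −(0.41)·ln(0.41) = 0.3656
  −(0.01)·ln(0.01) = 0.0461
  −(0.23)·ln(0.23) = 0.3380
Sum: 0.2544 + 0.3380 + 0.3656 + 0.0461 + 0.3380 = 1.342 nats.

1.342 nats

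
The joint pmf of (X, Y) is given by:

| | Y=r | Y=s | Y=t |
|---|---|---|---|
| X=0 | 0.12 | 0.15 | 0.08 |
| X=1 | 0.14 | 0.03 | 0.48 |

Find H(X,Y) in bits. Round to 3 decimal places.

H(X,Y) = −Σ p(x,y)·log₂ p(x,y) over all 6 cells.
  cell (0,r): −0.12·log₂0.12 = 0.3671
  cell (0,s): −0.15·log₂0.15 = 0.4105
  cell (0,t): −0.08·log₂0.08 = 0.2915
  cell (1,r): −0.14·log₂0.14 = 0.3971
  cell (1,s): −0.03·log₂0.03 = 0.1518
  cell (1,t): −0.48·log₂0.48 = 0.5083
Sum = 2.126 bits.

2.126 bits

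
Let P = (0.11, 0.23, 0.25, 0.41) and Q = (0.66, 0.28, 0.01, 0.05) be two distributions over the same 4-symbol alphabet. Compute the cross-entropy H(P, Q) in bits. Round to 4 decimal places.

3.9213 bits

H(P,Q) = −Σ p·log₂ q.
  −0.11·log₂(0.66) = 0.06594
  −0.23·log₂(0.28) = 0.42240
  −0.25·log₂(0.01) = 1.66096
  −0.41·log₂(0.05) = 1.77199
H(P,Q) = 3.9213 bits.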